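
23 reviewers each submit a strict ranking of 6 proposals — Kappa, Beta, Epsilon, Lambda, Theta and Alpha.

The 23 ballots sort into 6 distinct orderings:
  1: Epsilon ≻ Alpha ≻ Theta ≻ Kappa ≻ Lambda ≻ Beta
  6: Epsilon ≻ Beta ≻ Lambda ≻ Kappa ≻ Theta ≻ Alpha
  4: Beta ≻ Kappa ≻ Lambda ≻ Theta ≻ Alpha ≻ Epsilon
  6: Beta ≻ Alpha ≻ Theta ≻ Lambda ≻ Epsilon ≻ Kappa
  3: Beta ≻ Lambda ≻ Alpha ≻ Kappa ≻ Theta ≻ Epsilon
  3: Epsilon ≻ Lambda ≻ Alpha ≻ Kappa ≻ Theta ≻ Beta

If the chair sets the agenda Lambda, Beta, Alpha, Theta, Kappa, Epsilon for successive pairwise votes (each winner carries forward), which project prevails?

Round 1: Lambda vs Beta — 4–19, Beta advances.
Round 2: Beta vs Alpha — 19–4, Beta advances.
Round 3: Beta vs Theta — 19–4, Beta advances.
Round 4: Beta vs Kappa — 19–4, Beta advances.
Round 5: Beta vs Epsilon — 13–10, Beta advances.
Beta survives the agenda.

Beta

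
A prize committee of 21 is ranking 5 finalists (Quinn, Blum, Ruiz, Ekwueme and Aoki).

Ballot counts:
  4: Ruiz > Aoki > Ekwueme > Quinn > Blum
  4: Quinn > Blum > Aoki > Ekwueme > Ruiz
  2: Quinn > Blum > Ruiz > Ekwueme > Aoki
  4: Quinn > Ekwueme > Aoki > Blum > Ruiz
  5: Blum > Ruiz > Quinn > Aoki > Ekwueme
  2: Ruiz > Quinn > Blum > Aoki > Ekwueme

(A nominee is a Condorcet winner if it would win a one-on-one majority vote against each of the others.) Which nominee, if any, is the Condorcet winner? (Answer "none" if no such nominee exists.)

Check each pair by majority over 21 ballots:
Quinn vs Blum: Quinn is ranked higher on 4+4+2+4+2 = 16 ballots, Blum on 5. Quinn wins 16–5.
Quinn vs Ruiz: Quinn is ranked higher on 4+2+4 = 10 ballots, Ruiz on 11. Ruiz wins 11–10.
Quinn vs Ekwueme: Quinn, 17–4.
Quinn vs Aoki: Quinn, 17–4.
Blum vs Ruiz: Blum, 15–6.
Blum vs Ekwueme: 13 to 8, Blum.
Blum vs Aoki: Blum is ranked higher on 4+2+5+2 = 13 ballots, Aoki on 8. Blum wins 13–8.
Ruiz vs Ekwueme: Ruiz, 13–8.
Ruiz–Aoki: Ruiz 13–8.
Ekwueme vs Aoki: Ekwueme preferred on 2+4 = 6 ballots; Aoki wins 15–6.
Every nominee loses at least once (Quinn loses to Ruiz; Blum loses to Quinn; Ruiz loses to Blum; Ekwueme loses to Quinn; Aoki loses to Quinn). The majority relation contains the cycle Quinn > Blum > Ruiz > Quinn, so there is no Condorcet winner.

none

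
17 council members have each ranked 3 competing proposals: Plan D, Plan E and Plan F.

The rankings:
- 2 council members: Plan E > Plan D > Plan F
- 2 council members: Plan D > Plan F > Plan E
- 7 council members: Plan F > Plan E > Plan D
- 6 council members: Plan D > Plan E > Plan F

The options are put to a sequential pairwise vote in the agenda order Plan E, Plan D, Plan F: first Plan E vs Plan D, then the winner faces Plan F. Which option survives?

Plan F

Round 1: Plan E vs Plan D — 9–8, Plan E advances.
Round 2: Plan E vs Plan F — 8–9, Plan F advances.
The agenda winner is Plan F.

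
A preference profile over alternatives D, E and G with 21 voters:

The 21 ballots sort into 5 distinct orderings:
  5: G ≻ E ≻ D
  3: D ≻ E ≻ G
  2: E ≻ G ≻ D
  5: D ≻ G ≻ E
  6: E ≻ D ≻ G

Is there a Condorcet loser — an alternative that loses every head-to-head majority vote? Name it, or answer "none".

G

Head-to-head results (21 voters):
D–E: E 13–8.
D vs G: D wins 14–7.
E vs G: E, 11–10.
G loses to every other alternative — it is the Condorcet loser.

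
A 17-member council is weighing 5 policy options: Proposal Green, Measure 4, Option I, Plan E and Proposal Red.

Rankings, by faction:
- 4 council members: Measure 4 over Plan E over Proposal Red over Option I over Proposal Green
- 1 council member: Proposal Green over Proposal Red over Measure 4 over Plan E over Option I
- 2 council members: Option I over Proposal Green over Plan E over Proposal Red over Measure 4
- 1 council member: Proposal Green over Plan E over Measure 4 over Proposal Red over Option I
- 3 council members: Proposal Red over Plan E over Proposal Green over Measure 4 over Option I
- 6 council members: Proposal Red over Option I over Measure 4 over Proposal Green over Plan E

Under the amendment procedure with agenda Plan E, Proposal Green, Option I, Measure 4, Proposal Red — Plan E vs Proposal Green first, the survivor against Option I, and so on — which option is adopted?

Proposal Red

Round 1: Plan E vs Proposal Green — 7–10, Proposal Green advances.
Round 2: Proposal Green vs Option I — 5–12, Option I advances.
Round 3: Option I vs Measure 4 — 8–9, Measure 4 advances.
Round 4: Measure 4 vs Proposal Red — 5–12, Proposal Red advances.
The agenda winner is Proposal Red.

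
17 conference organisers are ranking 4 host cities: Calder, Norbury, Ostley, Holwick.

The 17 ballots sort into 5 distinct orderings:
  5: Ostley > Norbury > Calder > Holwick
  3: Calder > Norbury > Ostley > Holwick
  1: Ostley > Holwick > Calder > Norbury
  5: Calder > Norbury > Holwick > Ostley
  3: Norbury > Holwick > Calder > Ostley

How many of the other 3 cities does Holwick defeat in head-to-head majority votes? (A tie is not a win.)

0

Holwick against each rival (17 organisers):
Holwick vs Calder: 4 to 13, Calder.
Holwick vs Norbury: Holwick is ranked higher on 1 ballot, Norbury on 16. Norbury wins 16–1.
Holwick vs Ostley: Holwick preferred on 5+3 = 8 ballots; Ostley wins 9–8.
Holwick beats no one; loses to Calder, Norbury, Ostley — 0 pairwise wins.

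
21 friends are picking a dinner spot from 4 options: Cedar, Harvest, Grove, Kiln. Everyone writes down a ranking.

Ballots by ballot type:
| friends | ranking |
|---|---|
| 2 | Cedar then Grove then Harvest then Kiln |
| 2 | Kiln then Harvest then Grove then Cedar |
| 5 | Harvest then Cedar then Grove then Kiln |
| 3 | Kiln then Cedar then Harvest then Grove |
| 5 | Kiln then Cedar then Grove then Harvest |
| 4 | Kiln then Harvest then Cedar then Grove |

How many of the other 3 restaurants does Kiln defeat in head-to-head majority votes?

3

Kiln against each rival (21 friends):
Kiln vs Cedar: 2+3+5+4 = 14 for Kiln, 7 for Cedar — Kiln by 14–7.
Kiln vs Harvest: 2+3+5+4 = 14 for Kiln, 7 for Harvest — Kiln by 14–7.
Kiln vs Grove: Kiln preferred on 2+3+5+4 = 14 ballots; Kiln wins 14–7.
Kiln beats Cedar, Harvest, Grove — 3 pairwise wins.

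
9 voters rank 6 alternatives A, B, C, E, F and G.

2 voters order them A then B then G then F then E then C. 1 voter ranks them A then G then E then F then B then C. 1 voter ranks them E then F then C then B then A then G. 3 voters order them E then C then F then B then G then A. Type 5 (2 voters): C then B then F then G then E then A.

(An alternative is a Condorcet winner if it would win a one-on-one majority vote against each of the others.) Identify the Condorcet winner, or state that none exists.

none

Head-to-head results (9 voters):
A–B: B 6–3.
A vs C: C, 6–3.
A–E: E 6–3.
A vs F: F wins 6–3.
A vs G: G, 5–4.
B vs C: C, 6–3.
B vs E: E wins 5–4.
B–F: F 5–4.
B vs G: B, 8–1.
C–E: E 7–2.
C vs F: C wins 5–4.
C vs G: C wins 6–3.
E–F: E 5–4.
E vs G: G, 5–4.
F vs G: F wins 6–3.
No alternative is unbeaten: A loses to B; B loses to C; C loses to E; E loses to G; F loses to C; G loses to B. In particular B > G > E > B is a majority cycle — no Condorcet winner exists.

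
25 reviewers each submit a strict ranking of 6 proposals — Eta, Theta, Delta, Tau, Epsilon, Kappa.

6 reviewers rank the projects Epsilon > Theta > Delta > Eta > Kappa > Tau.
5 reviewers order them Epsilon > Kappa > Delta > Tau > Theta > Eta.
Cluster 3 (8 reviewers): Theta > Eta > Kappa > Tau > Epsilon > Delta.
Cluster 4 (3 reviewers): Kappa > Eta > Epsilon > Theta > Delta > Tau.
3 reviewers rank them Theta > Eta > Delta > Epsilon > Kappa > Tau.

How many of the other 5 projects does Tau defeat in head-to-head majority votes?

Tau against each rival (25 reviewers):
Tau–Eta: Eta 20–5.
Tau vs Theta: 5 for Tau, 20 for Theta — Theta by 20–5.
Tau vs Delta: 8 for Tau, 17 for Delta — Delta by 17–8.
Tau vs Epsilon: Epsilon, 17–8.
Tau–Kappa: Kappa 25–0.
Tau beats no one; loses to Eta, Theta, Delta, Epsilon, Kappa — 0 pairwise wins.

0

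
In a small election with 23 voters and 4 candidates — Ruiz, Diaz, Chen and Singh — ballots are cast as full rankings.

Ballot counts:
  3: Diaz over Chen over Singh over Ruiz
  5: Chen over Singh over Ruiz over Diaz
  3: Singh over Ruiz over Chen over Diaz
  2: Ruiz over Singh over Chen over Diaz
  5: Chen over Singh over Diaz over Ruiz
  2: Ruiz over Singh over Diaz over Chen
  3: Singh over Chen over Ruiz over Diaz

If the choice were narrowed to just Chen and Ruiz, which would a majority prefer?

Ballots ranking Chen above Ruiz: 3 + 5 + 5 + 3 = 16.
Ballots ranking Ruiz above Chen: 23 − 16 = 7.
Chen wins the head-to-head 16–7.

Chen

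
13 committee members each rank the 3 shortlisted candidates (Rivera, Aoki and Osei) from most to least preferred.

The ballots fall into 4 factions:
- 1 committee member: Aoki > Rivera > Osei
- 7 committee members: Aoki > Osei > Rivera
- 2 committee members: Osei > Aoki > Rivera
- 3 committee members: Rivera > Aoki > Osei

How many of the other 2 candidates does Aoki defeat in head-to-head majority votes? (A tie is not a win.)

Aoki against each rival (13 committee members):
Aoki vs Rivera: 10 to 3, Aoki.
Aoki vs Osei: Aoki is ranked higher on 1+7+3 = 11 ballots, Osei on 2. Aoki wins 11–2.
Aoki beats Rivera, Osei — 2 pairwise wins.

2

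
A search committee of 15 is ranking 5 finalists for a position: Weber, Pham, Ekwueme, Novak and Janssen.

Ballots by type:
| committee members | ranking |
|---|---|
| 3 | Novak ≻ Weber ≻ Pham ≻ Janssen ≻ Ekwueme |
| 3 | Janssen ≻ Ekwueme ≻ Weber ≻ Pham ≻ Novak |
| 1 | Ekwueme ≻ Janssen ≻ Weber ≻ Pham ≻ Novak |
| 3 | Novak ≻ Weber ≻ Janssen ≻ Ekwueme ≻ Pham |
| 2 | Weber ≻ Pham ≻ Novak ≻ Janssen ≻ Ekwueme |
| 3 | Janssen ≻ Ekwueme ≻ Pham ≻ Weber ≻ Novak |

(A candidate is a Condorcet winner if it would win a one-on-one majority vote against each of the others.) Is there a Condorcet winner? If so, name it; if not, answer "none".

Weber

Head-to-head results (15 committee members):
Weber–Pham: Weber 12–3.
Weber vs Ekwueme: 3+3+2 = 8 for Weber, 7 for Ekwueme — Weber by 8–7.
Weber vs Novak: 3+1+2+3 = 9 for Weber, 6 for Novak — Weber by 9–6.
Weber vs Janssen: Weber wins 8–7.
Pham–Ekwueme: Ekwueme 10–5.
Pham vs Novak: Pham preferred on 3+1+2+3 = 9 ballots; Pham wins 9–6.
Pham–Janssen: Janssen 10–5.
Ekwueme vs Novak: Novak, 8–7.
Ekwueme vs Janssen: 1 for Ekwueme, 14 for Janssen — Janssen by 14–1.
Novak–Janssen: Novak 8–7.
Weber defeats every rival head-to-head and is the Condorcet winner.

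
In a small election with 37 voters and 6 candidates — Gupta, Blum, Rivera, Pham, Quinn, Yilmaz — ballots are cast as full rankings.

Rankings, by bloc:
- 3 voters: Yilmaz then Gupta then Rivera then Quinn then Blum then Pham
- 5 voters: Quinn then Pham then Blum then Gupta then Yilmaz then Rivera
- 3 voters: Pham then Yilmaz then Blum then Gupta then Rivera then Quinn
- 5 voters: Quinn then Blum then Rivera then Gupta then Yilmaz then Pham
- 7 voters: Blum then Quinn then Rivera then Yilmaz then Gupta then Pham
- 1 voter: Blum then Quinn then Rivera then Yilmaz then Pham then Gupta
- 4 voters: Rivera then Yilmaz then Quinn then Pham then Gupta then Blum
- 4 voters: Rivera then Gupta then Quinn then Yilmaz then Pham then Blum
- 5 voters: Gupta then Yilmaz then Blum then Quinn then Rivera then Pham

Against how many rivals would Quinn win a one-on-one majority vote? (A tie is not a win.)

Quinn against each rival (37 voters):
Quinn vs Gupta: Quinn preferred on 5+5+7+1+4 = 22 ballots; Quinn wins 22–15.
Quinn vs Blum: Quinn preferred on 3+5+5+4+4 = 21 ballots; Quinn wins 21–16.
Quinn vs Rivera: Quinn wins 23–14.
Quinn vs Pham: Quinn, 34–3.
Quinn–Yilmaz: Quinn 22–15.
Quinn beats Gupta, Blum, Rivera, Pham, Yilmaz — 5 pairwise wins.

5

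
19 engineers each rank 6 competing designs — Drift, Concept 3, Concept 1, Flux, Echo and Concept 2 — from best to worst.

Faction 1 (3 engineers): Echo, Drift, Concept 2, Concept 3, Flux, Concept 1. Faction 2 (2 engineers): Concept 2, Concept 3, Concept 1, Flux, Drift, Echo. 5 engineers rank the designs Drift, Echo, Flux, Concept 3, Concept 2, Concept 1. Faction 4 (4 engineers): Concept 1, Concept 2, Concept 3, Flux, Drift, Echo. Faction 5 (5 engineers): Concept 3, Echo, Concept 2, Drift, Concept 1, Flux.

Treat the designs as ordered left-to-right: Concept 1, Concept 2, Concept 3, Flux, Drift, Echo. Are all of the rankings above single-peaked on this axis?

Axis positions: Concept 1=1, Concept 2=2, Concept 3=3, Flux=4, Drift=5, Echo=6.
Faction 1: ranking walks positions 6-5-2-3-4-1; Concept 2 is ranked above Flux even though Flux lies between Concept 2 and the peak Echo on the axis — preferences dip and rise again. Not single-peaked.
Faction 2 (peak Concept 2 at position 2): ranking walks positions 2-3-1-4-5-6, expanding outward from the peak — single-peaked.
Faction 3 (peak Drift at position 5): ranking walks positions 5-6-4-3-2-1, expanding outward from the peak — single-peaked.
Faction 4 (peak Concept 1 at position 1): ranking walks positions 1-2-3-4-5-6, expanding outward from the peak — single-peaked.
Faction 5: ranking walks positions 3-6-2-5-1-4; Echo is ranked above Flux even though Flux lies between Echo and the peak Concept 3 on the axis — preferences dip and rise again. Not single-peaked.
Faction 1 violates single-peakedness, so the profile is not single-peaked on this axis.

no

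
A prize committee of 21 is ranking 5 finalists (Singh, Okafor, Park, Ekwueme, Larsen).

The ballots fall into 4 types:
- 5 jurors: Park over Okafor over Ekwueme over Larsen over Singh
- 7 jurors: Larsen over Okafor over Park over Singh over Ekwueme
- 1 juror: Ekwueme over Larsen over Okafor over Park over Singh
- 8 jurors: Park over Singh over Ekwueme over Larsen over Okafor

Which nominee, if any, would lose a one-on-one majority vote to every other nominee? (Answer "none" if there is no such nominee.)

none

Head-to-head results (21 jurors):
Singh vs Okafor: 8 to 13, Okafor.
Singh–Park: Park 21–0.
Singh vs Ekwueme: 7+8 = 15 for Singh, 6 for Ekwueme — Singh by 15–6.
Singh vs Larsen: Singh is ranked higher on 8 ballots, Larsen on 13. Larsen wins 13–8.
Okafor vs Park: Okafor is ranked higher on 7+1 = 8 ballots, Park on 13. Park wins 13–8.
Okafor vs Ekwueme: Okafor, 12–9.
Okafor vs Larsen: Okafor preferred on 5 ballots; Larsen wins 16–5.
Park vs Ekwueme: 20 to 1, Park.
Park vs Larsen: Park is ranked higher on 5+8 = 13 ballots, Larsen on 8. Park wins 13–8.
Ekwueme vs Larsen: Ekwueme, 14–7.
No nominee is winless: Singh beats Ekwueme; Okafor beats Singh; Park beats Singh; Ekwueme beats Larsen; Larsen beats Singh. There is no Condorcet loser.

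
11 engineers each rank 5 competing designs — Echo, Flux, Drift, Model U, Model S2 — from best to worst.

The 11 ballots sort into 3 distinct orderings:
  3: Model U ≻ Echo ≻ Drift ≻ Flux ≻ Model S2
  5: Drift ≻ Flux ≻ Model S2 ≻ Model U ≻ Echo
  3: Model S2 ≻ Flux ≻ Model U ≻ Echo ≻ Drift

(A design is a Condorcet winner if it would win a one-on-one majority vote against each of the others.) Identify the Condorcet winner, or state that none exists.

none

Check each pair by majority over 11 ballots:
Echo–Flux: Flux 8–3.
Echo–Drift: Echo 6–5.
Echo vs Model U: Model U, 11–0.
Echo vs Model S2: Model S2 wins 8–3.
Flux–Drift: Drift 8–3.
Flux–Model U: Flux 8–3.
Flux vs Model S2: Flux, 8–3.
Drift–Model U: Model U 6–5.
Drift vs Model S2: Drift, 8–3.
Model U–Model S2: Model S2 8–3.
Each design drops at least one matchup (Echo loses to Flux; Flux loses to Drift; Drift loses to Echo; Model U loses to Flux; Model S2 loses to Flux); the cycle Echo > Drift > Flux > Echo rules out a Condorcet winner.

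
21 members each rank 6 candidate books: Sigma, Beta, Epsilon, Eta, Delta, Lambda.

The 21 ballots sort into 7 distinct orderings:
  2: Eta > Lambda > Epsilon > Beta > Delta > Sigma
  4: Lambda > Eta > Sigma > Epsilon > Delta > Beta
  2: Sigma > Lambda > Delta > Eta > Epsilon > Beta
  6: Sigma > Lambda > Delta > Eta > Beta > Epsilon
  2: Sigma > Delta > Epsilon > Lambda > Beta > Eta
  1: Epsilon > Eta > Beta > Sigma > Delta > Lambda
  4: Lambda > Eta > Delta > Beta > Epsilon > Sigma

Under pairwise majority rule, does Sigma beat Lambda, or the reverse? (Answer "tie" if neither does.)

Sigma

Ballots ranking Sigma above Lambda: 2 + 6 + 2 + 1 = 11.
Ballots ranking Lambda above Sigma: 21 − 11 = 10.
Sigma wins the head-to-head 11–10.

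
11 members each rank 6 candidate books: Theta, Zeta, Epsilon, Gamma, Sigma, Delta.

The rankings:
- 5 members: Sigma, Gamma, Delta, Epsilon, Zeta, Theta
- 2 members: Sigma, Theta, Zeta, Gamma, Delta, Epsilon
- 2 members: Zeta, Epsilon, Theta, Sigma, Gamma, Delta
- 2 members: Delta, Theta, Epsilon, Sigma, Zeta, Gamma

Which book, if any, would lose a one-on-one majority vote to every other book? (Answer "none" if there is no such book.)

Head-to-head results (11 members):
Theta–Zeta: Zeta 7–4.
Theta–Epsilon: Epsilon 7–4.
Theta vs Gamma: Theta wins 6–5.
Theta vs Sigma: Sigma, 7–4.
Theta vs Delta: Delta, 7–4.
Zeta vs Epsilon: Epsilon wins 7–4.
Zeta vs Gamma: Zeta wins 6–5.
Zeta vs Sigma: Sigma wins 9–2.
Zeta vs Delta: Zeta preferred on 2+2 = 4 ballots; Delta wins 7–4.
Epsilon vs Gamma: Epsilon preferred on 2+2 = 4 ballots; Gamma wins 7–4.
Epsilon vs Sigma: Sigma wins 7–4.
Epsilon vs Delta: Delta, 9–2.
Gamma vs Sigma: Sigma wins 11–0.
Gamma vs Delta: Gamma, 9–2.
Sigma vs Delta: Sigma, 9–2.
No book is winless: Theta beats Gamma; Zeta beats Theta; Epsilon beats Theta; Gamma beats Epsilon; Sigma beats Theta; Delta beats Theta. There is no Condorcet loser.

none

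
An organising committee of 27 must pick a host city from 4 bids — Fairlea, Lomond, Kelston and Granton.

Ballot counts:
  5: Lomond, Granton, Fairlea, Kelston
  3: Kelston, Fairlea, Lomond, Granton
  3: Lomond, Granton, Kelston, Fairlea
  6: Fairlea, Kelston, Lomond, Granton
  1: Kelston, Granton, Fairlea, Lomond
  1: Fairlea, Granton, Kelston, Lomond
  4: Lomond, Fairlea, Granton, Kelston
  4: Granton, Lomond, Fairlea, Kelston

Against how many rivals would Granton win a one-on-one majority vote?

Granton against each rival (27 organisers):
Granton vs Fairlea: 5+3+1+4 = 13 for Granton, 14 for Fairlea — Fairlea by 14–13.
Granton vs Lomond: 1+1+4 = 6 for Granton, 21 for Lomond — Lomond by 21–6.
Granton vs Kelston: Granton preferred on 5+3+1+4+4 = 17 ballots; Granton wins 17–10.
Granton beats Kelston; loses to Fairlea, Lomond — 1 pairwise win.

1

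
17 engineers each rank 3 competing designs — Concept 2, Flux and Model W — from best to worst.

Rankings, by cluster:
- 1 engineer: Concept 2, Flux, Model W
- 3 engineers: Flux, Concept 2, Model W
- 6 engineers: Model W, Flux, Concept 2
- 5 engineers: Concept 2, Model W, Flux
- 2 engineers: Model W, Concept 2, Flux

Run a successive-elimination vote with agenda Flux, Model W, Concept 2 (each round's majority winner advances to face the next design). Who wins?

Concept 2

Round 1: Flux vs Model W — 4–13, Model W advances.
Round 2: Model W vs Concept 2 — 8–9, Concept 2 advances.
Concept 2 survives the agenda.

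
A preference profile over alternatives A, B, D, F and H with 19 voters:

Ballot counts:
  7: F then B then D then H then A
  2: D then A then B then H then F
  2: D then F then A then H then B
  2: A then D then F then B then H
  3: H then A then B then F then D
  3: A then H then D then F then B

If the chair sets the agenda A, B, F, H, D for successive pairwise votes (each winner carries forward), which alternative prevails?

D

Round 1: A vs B — 12–7, A advances.
Round 2: A vs F — 10–9, A advances.
Round 3: A vs H — 9–10, H advances.
Round 4: H vs D — 6–13, D advances.
D survives the agenda.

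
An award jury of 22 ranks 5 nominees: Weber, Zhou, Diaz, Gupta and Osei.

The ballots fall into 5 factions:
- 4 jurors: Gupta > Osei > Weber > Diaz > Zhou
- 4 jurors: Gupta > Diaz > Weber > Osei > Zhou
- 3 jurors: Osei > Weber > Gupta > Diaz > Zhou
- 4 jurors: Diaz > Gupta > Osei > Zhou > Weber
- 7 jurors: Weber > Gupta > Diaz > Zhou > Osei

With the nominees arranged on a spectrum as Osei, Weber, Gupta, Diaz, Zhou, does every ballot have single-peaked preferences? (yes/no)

no

Axis positions: Osei=1, Weber=2, Gupta=3, Diaz=4, Zhou=5.
Faction 1: ranking walks positions 3-1-2-4-5; Osei is ranked above Weber even though Weber lies between Osei and the peak Gupta on the axis — preferences dip and rise again. Not single-peaked.
Faction 2 (peak Gupta at position 3): ranking walks positions 3-4-2-1-5, expanding outward from the peak — single-peaked.
Faction 3 (peak Osei at position 1): ranking walks positions 1-2-3-4-5, expanding outward from the peak — single-peaked.
Faction 4: ranking walks positions 4-3-1-5-2; Osei is ranked above Weber even though Weber lies between Osei and the peak Diaz on the axis — preferences dip and rise again. Not single-peaked.
Faction 5 (peak Weber at position 2): ranking walks positions 2-3-4-5-1, expanding outward from the peak — single-peaked.
Faction 1 violates single-peakedness, so the profile is not single-peaked on this axis.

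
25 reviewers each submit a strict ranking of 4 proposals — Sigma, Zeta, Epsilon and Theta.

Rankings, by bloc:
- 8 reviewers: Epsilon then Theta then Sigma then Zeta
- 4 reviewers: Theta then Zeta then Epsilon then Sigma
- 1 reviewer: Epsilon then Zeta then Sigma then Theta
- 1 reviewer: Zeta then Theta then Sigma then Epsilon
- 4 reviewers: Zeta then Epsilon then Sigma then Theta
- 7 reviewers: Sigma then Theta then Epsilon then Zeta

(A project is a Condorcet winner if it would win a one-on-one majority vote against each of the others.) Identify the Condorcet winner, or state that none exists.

Epsilon

Pairwise majorities:
Sigma vs Zeta: 15 to 10, Sigma.
Sigma vs Epsilon: 8 to 17, Epsilon.
Sigma–Theta: Theta 13–12.
Zeta vs Epsilon: 9 to 16, Epsilon.
Zeta vs Theta: Theta wins 19–6.
Epsilon–Theta: Epsilon 13–12.
Epsilon defeats every rival head-to-head and is the Condorcet winner.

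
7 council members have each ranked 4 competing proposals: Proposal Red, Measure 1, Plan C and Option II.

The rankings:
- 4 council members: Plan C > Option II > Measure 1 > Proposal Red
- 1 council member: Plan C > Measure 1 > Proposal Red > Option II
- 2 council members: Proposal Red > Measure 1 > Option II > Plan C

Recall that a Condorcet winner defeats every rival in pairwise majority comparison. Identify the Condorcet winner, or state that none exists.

Plan C

Head-to-head results (7 council members):
Proposal Red vs Measure 1: Proposal Red preferred on 2 ballots; Measure 1 wins 5–2.
Proposal Red vs Plan C: Proposal Red preferred on 2 ballots; Plan C wins 5–2.
Proposal Red vs Option II: Proposal Red is ranked higher on 1+2 = 3 ballots, Option II on 4. Option II wins 4–3.
Measure 1 vs Plan C: Measure 1 is ranked higher on 2 ballots, Plan C on 5. Plan C wins 5–2.
Measure 1 vs Option II: Measure 1 is ranked higher on 1+2 = 3 ballots, Option II on 4. Option II wins 4–3.
Plan C vs Option II: Plan C preferred on 4+1 = 5 ballots; Plan C wins 5–2.
Plan C beats each of Proposal Red, Measure 1, Option II — Plan C is the Condorcet winner.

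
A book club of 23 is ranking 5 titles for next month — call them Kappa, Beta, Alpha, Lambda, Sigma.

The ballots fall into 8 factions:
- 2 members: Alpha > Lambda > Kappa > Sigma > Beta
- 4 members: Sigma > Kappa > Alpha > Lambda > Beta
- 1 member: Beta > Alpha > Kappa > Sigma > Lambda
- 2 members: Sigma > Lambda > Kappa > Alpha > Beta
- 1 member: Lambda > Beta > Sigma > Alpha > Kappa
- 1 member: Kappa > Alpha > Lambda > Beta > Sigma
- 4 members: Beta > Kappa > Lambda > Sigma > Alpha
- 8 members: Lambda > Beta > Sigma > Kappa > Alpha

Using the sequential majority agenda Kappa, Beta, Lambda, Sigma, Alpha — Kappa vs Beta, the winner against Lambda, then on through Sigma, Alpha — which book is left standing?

Lambda

Round 1: Kappa vs Beta — 9–14, Beta advances.
Round 2: Beta vs Lambda — 5–18, Lambda advances.
Round 3: Lambda vs Sigma — 16–7, Lambda advances.
Round 4: Lambda vs Alpha — 15–8, Lambda advances.
Lambda survives the agenda.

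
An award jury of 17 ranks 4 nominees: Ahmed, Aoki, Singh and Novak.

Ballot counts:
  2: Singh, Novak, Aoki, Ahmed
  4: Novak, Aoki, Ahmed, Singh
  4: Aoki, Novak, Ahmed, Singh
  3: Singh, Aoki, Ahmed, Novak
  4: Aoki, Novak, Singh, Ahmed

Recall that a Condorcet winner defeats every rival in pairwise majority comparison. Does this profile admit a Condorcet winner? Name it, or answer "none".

Pairwise majorities:
Ahmed vs Aoki: 0 to 17, Aoki.
Ahmed vs Singh: Ahmed is ranked higher on 4+4 = 8 ballots, Singh on 9. Singh wins 9–8.
Ahmed vs Novak: Novak wins 14–3.
Aoki vs Singh: 12 to 5, Aoki.
Aoki vs Novak: Aoki preferred on 4+3+4 = 11 ballots; Aoki wins 11–6.
Singh vs Novak: 2+3 = 5 for Singh, 12 for Novak — Novak by 12–5.
Aoki defeats every rival head-to-head and is the Condorcet winner.

Aoki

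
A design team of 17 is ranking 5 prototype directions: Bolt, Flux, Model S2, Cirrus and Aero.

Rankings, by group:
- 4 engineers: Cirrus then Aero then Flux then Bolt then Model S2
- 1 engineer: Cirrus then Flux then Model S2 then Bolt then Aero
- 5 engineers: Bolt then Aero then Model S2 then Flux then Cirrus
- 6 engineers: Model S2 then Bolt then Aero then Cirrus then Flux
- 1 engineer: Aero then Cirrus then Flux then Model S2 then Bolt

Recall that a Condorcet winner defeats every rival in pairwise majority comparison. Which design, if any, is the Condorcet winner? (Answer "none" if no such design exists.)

Bolt

Check each pair by majority over 17 ballots:
Bolt–Flux: Bolt 11–6.
Bolt vs Model S2: Bolt, 9–8.
Bolt vs Cirrus: Bolt, 11–6.
Bolt vs Aero: Bolt, 12–5.
Flux–Model S2: Model S2 11–6.
Flux vs Cirrus: Cirrus wins 12–5.
Flux vs Aero: Aero wins 16–1.
Model S2 vs Cirrus: Model S2, 11–6.
Model S2–Aero: Aero 10–7.
Cirrus vs Aero: Aero wins 12–5.
Bolt beats each of Flux, Model S2, Cirrus, Aero — Bolt is the Condorcet winner.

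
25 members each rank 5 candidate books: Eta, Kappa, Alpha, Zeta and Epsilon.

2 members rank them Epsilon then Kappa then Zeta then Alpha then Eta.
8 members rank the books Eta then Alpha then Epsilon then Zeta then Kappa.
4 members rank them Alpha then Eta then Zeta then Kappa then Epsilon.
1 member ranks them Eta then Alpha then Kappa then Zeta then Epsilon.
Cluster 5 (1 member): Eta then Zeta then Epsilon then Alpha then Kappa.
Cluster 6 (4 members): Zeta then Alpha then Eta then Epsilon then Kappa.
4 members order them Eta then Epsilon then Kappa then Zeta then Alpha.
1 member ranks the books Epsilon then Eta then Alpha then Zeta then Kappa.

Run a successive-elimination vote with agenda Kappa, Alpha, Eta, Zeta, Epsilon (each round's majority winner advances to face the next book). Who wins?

Eta

Round 1: Kappa vs Alpha — 6–19, Alpha advances.
Round 2: Alpha vs Eta — 10–15, Eta advances.
Round 3: Eta vs Zeta — 19–6, Eta advances.
Round 4: Eta vs Epsilon — 22–3, Eta advances.
The agenda winner is Eta.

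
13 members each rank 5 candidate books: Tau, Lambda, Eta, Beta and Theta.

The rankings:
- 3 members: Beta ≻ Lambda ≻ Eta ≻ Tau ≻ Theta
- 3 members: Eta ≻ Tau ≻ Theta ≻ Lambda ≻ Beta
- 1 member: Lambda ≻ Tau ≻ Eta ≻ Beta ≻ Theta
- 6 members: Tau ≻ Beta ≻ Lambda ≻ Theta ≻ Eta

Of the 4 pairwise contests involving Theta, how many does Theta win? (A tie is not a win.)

0

Theta against each rival (13 members):
Theta vs Tau: Theta is ranked higher on 0 ballots, Tau on 13. Tau wins 13–0.
Theta vs Lambda: Lambda, 10–3.
Theta vs Eta: Eta, 7–6.
Theta vs Beta: Beta wins 10–3.
Theta beats no one; loses to Tau, Lambda, Eta, Beta — 0 pairwise wins.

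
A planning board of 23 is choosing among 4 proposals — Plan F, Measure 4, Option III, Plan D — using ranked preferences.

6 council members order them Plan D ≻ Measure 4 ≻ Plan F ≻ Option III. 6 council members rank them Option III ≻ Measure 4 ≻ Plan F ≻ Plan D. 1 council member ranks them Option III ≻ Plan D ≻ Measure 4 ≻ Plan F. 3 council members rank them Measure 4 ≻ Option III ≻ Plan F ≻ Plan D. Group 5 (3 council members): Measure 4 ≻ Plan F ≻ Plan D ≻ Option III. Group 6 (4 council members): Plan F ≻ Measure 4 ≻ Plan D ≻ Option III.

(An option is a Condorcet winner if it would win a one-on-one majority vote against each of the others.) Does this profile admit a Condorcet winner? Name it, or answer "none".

Pairwise majorities:
Plan F vs Measure 4: 4 to 19, Measure 4.
Plan F vs Option III: Plan F, 13–10.
Plan F vs Plan D: Plan F preferred on 6+3+3+4 = 16 ballots; Plan F wins 16–7.
Measure 4 vs Option III: Measure 4, 16–7.
Measure 4 vs Plan D: 16 to 7, Measure 4.
Option III vs Plan D: Plan D wins 13–10.
Measure 4 beats each of Plan F, Option III, Plan D — Measure 4 is the Condorcet winner.

Measure 4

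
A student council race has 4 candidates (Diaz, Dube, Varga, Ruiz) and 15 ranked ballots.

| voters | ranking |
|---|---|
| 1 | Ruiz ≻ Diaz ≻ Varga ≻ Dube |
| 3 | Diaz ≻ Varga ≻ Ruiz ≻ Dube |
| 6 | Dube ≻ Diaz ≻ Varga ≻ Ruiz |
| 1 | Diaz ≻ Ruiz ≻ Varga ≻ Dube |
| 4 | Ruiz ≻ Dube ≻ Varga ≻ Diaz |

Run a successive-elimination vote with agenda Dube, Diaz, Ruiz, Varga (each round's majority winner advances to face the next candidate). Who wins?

Varga

Round 1: Dube vs Diaz — 10–5, Dube advances.
Round 2: Dube vs Ruiz — 6–9, Ruiz advances.
Round 3: Ruiz vs Varga — 6–9, Varga advances.
Varga survives the agenda.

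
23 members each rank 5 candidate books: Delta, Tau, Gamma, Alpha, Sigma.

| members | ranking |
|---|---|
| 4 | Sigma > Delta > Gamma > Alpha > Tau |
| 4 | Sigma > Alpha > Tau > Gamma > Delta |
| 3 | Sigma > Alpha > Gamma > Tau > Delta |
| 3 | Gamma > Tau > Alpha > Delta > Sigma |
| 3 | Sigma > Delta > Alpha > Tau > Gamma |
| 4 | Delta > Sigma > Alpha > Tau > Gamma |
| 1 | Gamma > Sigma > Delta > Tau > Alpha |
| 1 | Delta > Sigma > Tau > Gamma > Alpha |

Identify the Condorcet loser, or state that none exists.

Pairwise majorities:
Delta–Tau: Delta 13–10.
Delta vs Gamma: 4+3+4+1 = 12 for Delta, 11 for Gamma — Delta by 12–11.
Delta vs Alpha: Delta is ranked higher on 4+3+4+1+1 = 13 ballots, Alpha on 10. Delta wins 13–10.
Delta vs Sigma: Delta preferred on 3+4+1 = 8 ballots; Sigma wins 15–8.
Tau vs Gamma: Tau, 12–11.
Tau vs Alpha: 3+1+1 = 5 for Tau, 18 for Alpha — Alpha by 18–5.
Tau vs Sigma: Tau is ranked higher on 3 ballots, Sigma on 20. Sigma wins 20–3.
Gamma vs Alpha: Alpha wins 14–9.
Gamma vs Sigma: Gamma is ranked higher on 3+1 = 4 ballots, Sigma on 19. Sigma wins 19–4.
Alpha vs Sigma: Alpha preferred on 3 ballots; Sigma wins 20–3.
Gamma loses to every other book — it is the Condorcet loser.

Gamma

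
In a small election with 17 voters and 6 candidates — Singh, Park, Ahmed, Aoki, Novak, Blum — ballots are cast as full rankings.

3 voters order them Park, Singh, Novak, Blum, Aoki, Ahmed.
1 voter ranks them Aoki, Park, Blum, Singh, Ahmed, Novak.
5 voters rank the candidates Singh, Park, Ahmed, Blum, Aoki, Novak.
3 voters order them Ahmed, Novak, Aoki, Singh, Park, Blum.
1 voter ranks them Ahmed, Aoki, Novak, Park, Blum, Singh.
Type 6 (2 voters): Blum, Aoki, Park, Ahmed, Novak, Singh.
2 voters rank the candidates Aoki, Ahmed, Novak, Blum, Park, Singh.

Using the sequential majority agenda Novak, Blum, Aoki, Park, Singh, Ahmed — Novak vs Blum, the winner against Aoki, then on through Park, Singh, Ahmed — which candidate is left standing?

Round 1: Novak vs Blum — 9–8, Novak advances.
Round 2: Novak vs Aoki — 6–11, Aoki advances.
Round 3: Aoki vs Park — 9–8, Aoki advances.
Round 4: Aoki vs Singh — 9–8, Aoki advances.
Round 5: Aoki vs Ahmed — 8–9, Ahmed advances.
The agenda winner is Ahmed.

Ahmed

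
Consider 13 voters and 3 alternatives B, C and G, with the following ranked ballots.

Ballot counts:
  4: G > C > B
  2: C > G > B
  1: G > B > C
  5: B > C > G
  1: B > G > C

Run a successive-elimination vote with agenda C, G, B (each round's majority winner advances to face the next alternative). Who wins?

B

Round 1: C vs G — 7–6, C advances.
Round 2: C vs B — 6–7, B advances.
The agenda winner is B.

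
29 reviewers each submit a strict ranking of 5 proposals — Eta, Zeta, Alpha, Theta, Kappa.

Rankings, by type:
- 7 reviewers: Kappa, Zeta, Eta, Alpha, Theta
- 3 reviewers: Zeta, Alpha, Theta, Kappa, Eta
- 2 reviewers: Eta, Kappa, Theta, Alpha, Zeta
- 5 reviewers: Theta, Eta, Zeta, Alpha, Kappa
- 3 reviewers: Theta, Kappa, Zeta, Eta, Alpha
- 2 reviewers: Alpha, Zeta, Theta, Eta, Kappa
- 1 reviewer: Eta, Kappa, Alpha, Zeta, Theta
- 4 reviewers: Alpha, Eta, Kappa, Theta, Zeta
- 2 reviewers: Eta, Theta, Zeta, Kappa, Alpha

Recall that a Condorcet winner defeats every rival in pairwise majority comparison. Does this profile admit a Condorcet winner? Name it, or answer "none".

none

Check each pair by majority over 29 ballots:
Eta vs Zeta: Eta is ranked higher on 2+5+1+4+2 = 14 ballots, Zeta on 15. Zeta wins 15–14.
Eta vs Alpha: Eta preferred on 7+2+5+3+1+2 = 20 ballots; Eta wins 20–9.
Eta vs Theta: 7+2+1+4+2 = 16 for Eta, 13 for Theta — Eta by 16–13.
Eta vs Kappa: Eta preferred on 2+5+2+1+4+2 = 16 ballots; Eta wins 16–13.
Zeta vs Alpha: 7+3+5+3+2 = 20 for Zeta, 9 for Alpha — Zeta by 20–9.
Zeta vs Theta: Zeta is ranked higher on 7+3+2+1 = 13 ballots, Theta on 16. Theta wins 16–13.
Zeta–Kappa: Kappa 17–12.
Alpha vs Theta: Alpha wins 17–12.
Alpha vs Kappa: Alpha preferred on 3+5+2+4 = 14 ballots; Kappa wins 15–14.
Theta vs Kappa: Theta wins 15–14.
No project is unbeaten: Eta loses to Zeta; Zeta loses to Theta; Alpha loses to Eta; Theta loses to Eta; Kappa loses to Eta. In particular Eta → Theta → Zeta → Eta is a majority cycle — no Condorcet winner exists.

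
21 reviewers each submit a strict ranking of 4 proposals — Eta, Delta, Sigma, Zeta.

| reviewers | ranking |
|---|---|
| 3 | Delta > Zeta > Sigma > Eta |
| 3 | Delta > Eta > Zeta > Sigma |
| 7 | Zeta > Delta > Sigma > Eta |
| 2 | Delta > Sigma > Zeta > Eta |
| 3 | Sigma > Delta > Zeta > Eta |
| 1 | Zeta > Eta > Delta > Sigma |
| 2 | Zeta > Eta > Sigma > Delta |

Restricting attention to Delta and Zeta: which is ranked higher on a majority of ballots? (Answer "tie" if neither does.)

Delta

Ballots ranking Delta above Zeta: 3 + 3 + 2 + 3 = 11.
Ballots ranking Zeta above Delta: 21 − 11 = 10.
Delta wins the head-to-head 11–10.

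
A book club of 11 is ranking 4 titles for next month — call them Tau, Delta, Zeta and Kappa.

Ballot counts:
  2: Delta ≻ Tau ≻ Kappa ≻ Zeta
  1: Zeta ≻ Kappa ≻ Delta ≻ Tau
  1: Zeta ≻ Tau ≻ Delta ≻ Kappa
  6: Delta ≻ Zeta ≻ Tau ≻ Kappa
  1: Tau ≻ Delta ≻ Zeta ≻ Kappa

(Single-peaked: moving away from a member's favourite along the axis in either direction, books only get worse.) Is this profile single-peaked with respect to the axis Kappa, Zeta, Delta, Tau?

no

Axis positions: Kappa=1, Zeta=2, Delta=3, Tau=4.
Cluster 1: ranking walks positions 3-4-1-2; Kappa is ranked above Zeta even though Zeta lies between Kappa and the peak Delta on the axis — preferences dip and rise again. Not single-peaked.
Cluster 2 (peak Zeta at position 2): ranking walks positions 2-1-3-4, expanding outward from the peak — single-peaked.
Cluster 3: ranking walks positions 2-4-3-1; Tau is ranked above Delta even though Delta lies between Tau and the peak Zeta on the axis — preferences dip and rise again. Not single-peaked.
Cluster 4 (peak Delta at position 3): ranking walks positions 3-2-4-1, expanding outward from the peak — single-peaked.
Cluster 5 (peak Tau at position 4): ranking walks positions 4-3-2-1, expanding outward from the peak — single-peaked.
Cluster 1 violates single-peakedness, so the profile is not single-peaked on this axis.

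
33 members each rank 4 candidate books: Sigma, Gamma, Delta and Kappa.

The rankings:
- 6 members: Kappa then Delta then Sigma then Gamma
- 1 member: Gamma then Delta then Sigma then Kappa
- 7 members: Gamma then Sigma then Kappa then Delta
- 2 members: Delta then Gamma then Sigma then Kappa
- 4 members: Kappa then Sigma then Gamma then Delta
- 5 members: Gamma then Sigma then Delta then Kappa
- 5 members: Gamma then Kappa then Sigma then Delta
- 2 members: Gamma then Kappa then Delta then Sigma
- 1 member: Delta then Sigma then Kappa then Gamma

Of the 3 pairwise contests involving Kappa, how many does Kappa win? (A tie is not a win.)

2

Kappa against each rival (33 members):
Kappa–Sigma: Kappa 17–16.
Kappa vs Gamma: 11 to 22, Gamma.
Kappa vs Delta: Kappa preferred on 6+7+4+5+2 = 24 ballots; Kappa wins 24–9.
Kappa beats Sigma, Delta; loses to Gamma — 2 pairwise wins.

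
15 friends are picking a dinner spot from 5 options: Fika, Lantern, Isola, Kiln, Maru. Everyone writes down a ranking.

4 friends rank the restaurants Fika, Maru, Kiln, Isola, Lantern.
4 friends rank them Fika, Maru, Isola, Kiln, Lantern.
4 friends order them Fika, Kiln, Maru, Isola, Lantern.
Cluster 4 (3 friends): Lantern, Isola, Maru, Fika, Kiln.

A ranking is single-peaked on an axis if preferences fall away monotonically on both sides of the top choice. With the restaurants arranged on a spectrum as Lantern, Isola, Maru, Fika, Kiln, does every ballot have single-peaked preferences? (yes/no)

yes

Axis positions: Lantern=1, Isola=2, Maru=3, Fika=4, Kiln=5.
Cluster 1 (peak Fika at position 4): ranking walks positions 4-3-5-2-1, expanding outward from the peak — single-peaked.
Cluster 2 (peak Fika at position 4): ranking walks positions 4-3-2-5-1, expanding outward from the peak — single-peaked.
Cluster 3 (peak Fika at position 4): ranking walks positions 4-5-3-2-1, expanding outward from the peak — single-peaked.
Cluster 4 (peak Lantern at position 1): ranking walks positions 1-2-3-4-5, expanding outward from the peak — single-peaked.
Every ranking is single-peaked on this axis.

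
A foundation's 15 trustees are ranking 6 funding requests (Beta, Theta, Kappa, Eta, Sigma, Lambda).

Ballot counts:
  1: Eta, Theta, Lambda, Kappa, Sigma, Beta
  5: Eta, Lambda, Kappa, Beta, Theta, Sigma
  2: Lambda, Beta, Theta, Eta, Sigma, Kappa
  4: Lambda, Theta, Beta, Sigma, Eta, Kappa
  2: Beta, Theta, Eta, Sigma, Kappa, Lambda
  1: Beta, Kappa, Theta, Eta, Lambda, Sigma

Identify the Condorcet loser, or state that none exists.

Head-to-head results (15 reviewers):
Beta vs Theta: Beta, 10–5.
Beta vs Kappa: Beta is ranked higher on 2+4+2+1 = 9 ballots, Kappa on 6. Beta wins 9–6.
Beta vs Eta: Beta is ranked higher on 2+4+2+1 = 9 ballots, Eta on 6. Beta wins 9–6.
Beta vs Sigma: Beta, 14–1.
Beta vs Lambda: 3 to 12, Lambda.
Theta vs Kappa: Theta preferred on 1+2+4+2 = 9 ballots; Theta wins 9–6.
Theta vs Eta: Theta preferred on 2+4+2+1 = 9 ballots; Theta wins 9–6.
Theta vs Sigma: Theta, 15–0.
Theta vs Lambda: Lambda, 11–4.
Kappa vs Eta: Eta, 14–1.
Kappa–Sigma: Sigma 8–7.
Kappa vs Lambda: 2+1 = 3 for Kappa, 12 for Lambda — Lambda by 12–3.
Eta vs Sigma: Eta, 11–4.
Eta vs Lambda: Eta wins 9–6.
Sigma–Lambda: Lambda 13–2.
Only Kappa has no wins; Kappa is the Condorcet loser.

Kappa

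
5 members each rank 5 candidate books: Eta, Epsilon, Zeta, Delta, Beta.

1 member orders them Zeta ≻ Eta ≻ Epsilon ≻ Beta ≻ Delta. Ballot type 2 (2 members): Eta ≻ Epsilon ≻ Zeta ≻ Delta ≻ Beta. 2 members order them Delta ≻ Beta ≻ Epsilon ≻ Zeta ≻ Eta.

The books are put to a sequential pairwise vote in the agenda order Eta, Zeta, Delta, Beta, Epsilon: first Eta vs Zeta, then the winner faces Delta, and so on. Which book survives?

Epsilon

Round 1: Eta vs Zeta — 2–3, Zeta advances.
Round 2: Zeta vs Delta — 3–2, Zeta advances.
Round 3: Zeta vs Beta — 3–2, Zeta advances.
Round 4: Zeta vs Epsilon — 1–4, Epsilon advances.
Epsilon survives the agenda.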